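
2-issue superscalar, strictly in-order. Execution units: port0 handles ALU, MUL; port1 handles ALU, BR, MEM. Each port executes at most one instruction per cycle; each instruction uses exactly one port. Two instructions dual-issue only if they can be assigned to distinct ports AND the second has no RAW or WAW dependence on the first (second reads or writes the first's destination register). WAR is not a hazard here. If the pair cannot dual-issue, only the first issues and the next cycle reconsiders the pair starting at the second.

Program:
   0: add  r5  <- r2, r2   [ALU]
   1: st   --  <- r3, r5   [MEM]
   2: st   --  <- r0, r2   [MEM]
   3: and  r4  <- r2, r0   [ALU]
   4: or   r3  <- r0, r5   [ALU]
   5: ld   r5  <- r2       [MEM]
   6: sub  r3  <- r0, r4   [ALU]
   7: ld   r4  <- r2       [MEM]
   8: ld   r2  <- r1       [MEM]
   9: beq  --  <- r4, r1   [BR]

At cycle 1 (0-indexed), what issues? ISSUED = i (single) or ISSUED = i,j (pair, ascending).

ISSUED = 1

[0] i0  add.ALU  -- RAW r5
[1] i1  st.MEM  -- no-port MEM/MEM
[2] i2,i3  st.MEM;and.ALU  -- 2-wide
[3] i4,i5  or.ALU;ld.MEM  -- 2-wide
[4] i6,i7  sub.ALU;ld.MEM  -- 2-wide
[5] i8  ld.MEM  -- no-port MEM/BR
[6] i9  beq.BR  -- tail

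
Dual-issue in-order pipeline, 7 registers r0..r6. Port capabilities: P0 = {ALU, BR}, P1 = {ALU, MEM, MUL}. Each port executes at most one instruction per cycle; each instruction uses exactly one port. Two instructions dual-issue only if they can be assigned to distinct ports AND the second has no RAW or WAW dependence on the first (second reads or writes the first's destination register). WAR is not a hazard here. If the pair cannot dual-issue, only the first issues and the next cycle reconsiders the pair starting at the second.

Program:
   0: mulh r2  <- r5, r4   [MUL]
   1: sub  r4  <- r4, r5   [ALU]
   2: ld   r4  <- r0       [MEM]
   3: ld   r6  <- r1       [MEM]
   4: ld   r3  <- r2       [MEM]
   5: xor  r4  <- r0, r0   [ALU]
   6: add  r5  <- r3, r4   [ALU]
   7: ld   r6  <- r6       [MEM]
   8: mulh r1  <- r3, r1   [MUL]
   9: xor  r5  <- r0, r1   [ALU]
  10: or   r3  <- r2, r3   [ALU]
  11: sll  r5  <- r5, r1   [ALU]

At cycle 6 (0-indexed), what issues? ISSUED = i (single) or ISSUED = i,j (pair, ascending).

ISSUED = 9,10

t=0 i0&i1:mulh.MUL sub.ALU ; dual
t=1 i2:ld.MEM ; no-port MEM/MEM
t=2 i3:ld.MEM ; no-port MEM/MEM
t=3 i4&i5:ld.MEM xor.ALU ; dual
t=4 i6&i7:add.ALU ld.MEM ; dual
t=5 i8:mulh.MUL ; RAW r1
t=6 i9&i10:xor.ALU or.ALU ; dual
t=7 i11:sll.ALU ; tail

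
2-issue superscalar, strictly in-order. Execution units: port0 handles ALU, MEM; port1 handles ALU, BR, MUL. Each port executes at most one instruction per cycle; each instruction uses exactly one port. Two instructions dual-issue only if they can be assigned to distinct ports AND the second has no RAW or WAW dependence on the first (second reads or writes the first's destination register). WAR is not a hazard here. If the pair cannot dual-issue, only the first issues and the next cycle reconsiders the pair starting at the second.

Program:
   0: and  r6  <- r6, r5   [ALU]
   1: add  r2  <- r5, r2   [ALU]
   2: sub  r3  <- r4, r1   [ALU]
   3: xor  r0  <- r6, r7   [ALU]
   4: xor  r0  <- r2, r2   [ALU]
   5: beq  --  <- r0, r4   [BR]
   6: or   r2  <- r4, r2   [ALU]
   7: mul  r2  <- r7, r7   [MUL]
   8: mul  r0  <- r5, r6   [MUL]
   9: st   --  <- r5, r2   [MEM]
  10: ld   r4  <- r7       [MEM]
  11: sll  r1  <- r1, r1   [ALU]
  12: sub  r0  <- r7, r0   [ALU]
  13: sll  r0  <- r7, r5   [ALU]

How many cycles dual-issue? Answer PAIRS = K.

#0 head=0: and.ALU+add.ALU i0/i1 2-wide
#1 head=2: sub.ALU+xor.ALU i2/i3 2-wide
#2 head=4: xor.ALU i4 RAW r0
#3 head=5: beq.BR+or.ALU i5/i6 2-wide
#4 head=7: mul.MUL i7 no-port MUL/MUL
#5 head=8: mul.MUL+st.MEM i8/i9 2-wide
#6 head=10: ld.MEM+sll.ALU i10/i11 2-wide
#7 head=12: sub.ALU i12 WAW r0
#8 head=13: sll.ALU i13 tail

PAIRS = 5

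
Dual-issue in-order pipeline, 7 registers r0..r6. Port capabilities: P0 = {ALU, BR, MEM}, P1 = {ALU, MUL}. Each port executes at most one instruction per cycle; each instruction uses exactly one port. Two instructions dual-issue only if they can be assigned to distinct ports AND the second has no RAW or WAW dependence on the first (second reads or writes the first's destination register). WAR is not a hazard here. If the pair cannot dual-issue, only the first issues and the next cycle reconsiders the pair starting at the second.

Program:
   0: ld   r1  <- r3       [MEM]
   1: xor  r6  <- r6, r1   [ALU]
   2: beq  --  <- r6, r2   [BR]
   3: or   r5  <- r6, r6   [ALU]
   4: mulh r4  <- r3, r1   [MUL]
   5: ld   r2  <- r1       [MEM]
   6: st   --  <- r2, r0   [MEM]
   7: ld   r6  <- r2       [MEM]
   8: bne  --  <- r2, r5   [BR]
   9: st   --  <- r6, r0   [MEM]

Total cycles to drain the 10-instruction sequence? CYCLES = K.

0. ld.MEM @i0  | RAW r1
1. xor.ALU @i1  | RAW r6
2. beq.BR;or.ALU @i2&i3  | pair
3. mulh.MUL;ld.MEM @i4&i5  | pair
4. st.MEM @i6  | no-port MEM/MEM
5. ld.MEM @i7  | no-port MEM/BR
6. bne.BR @i8  | no-port BR/MEM
7. st.MEM @i9  | tail

CYCLES = 8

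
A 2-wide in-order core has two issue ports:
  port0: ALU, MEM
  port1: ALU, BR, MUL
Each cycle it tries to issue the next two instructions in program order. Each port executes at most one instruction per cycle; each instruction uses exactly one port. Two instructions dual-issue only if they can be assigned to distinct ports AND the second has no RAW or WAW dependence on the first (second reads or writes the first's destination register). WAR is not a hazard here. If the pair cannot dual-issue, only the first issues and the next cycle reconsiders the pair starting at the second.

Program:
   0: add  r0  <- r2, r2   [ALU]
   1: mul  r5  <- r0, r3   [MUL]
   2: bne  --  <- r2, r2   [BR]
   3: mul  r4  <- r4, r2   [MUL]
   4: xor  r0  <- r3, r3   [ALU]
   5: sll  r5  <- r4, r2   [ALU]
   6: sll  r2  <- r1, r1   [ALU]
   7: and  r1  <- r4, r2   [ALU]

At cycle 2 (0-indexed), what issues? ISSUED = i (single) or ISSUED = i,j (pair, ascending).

ISSUED = 2

t=0 i0:add.ALU ; RAW r0
t=1 i1:mul.MUL ; no-port MUL/BR
t=2 i2:bne.BR ; no-port BR/MUL
t=3 i3+i4:mul.MUL;xor.ALU ; 2-wide
t=4 i5+i6:sll.ALU;sll.ALU ; 2-wide
t=5 i7:and.ALU ; tail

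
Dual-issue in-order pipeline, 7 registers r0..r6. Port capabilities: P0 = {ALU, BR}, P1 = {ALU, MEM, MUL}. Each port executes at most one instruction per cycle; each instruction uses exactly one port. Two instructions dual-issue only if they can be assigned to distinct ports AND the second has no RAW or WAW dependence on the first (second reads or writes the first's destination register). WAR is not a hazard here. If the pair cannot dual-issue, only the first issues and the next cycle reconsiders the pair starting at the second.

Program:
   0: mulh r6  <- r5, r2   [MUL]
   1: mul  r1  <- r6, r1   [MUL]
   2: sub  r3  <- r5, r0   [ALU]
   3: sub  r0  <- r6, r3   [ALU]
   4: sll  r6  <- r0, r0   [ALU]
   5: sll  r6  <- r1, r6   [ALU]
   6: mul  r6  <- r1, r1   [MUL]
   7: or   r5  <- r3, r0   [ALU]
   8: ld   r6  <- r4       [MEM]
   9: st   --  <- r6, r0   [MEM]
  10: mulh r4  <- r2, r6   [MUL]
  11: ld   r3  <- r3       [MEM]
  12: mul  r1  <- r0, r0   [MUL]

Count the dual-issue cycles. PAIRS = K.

c0: i0 mulh.MUL  no-port MUL/MUL
c1: i1&i2 mul.MUL/sub.ALU  dual
c2: i3 sub.ALU  RAW r0
c3: i4 sll.ALU  RAW+WAW r6
c4: i5 sll.ALU  WAW r6
c5: i6&i7 mul.MUL/or.ALU  dual
c6: i8 ld.MEM  no-port MEM/MEM
c7: i9 st.MEM  no-port MEM/MUL
c8: i10 mulh.MUL  no-port MUL/MEM
c9: i11 ld.MEM  no-port MEM/MUL
c10: i12 mul.MUL  tail

PAIRS = 2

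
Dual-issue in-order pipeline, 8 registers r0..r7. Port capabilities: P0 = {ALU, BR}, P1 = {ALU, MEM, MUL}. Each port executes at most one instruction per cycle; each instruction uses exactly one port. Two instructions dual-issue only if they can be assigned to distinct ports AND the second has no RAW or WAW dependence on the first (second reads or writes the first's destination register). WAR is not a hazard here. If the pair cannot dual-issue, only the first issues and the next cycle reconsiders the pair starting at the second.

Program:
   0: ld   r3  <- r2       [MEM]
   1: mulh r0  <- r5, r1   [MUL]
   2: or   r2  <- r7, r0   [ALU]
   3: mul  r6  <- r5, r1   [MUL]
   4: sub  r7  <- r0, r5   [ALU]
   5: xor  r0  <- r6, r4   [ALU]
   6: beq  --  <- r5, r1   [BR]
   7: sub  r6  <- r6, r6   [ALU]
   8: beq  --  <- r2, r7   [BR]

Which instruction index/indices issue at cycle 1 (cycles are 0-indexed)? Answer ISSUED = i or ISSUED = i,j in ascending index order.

ISSUED = 1

c0: i0 ld  no-port MEM/MUL
c1: i1 mulh  RAW r0
c2: i2/i3 or/mul  pair
c3: i4/i5 sub/xor  pair
c4: i6/i7 beq/sub  pair
c5: i8 beq  tail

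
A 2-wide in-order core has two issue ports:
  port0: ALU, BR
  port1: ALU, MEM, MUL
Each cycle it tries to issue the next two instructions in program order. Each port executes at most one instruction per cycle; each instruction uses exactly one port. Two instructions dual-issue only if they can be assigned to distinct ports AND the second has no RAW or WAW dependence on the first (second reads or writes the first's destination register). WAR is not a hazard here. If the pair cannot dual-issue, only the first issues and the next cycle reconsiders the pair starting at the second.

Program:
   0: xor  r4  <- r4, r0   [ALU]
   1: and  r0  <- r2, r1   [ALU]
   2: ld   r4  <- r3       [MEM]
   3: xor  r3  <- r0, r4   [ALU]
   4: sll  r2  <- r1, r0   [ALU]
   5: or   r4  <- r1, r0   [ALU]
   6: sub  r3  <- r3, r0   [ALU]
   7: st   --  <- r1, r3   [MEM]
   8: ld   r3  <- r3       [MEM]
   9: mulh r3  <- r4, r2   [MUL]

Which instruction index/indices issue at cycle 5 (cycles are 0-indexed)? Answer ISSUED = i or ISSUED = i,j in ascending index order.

ISSUED = 8

c0: i0&i1 xor+and  pair
c1: i2 ld  RAW r4
c2: i3&i4 xor+sll  pair
c3: i5&i6 or+sub  pair
c4: i7 st  no-port MEM/MEM
c5: i8 ld  no-port MEM/MUL
c6: i9 mulh  tail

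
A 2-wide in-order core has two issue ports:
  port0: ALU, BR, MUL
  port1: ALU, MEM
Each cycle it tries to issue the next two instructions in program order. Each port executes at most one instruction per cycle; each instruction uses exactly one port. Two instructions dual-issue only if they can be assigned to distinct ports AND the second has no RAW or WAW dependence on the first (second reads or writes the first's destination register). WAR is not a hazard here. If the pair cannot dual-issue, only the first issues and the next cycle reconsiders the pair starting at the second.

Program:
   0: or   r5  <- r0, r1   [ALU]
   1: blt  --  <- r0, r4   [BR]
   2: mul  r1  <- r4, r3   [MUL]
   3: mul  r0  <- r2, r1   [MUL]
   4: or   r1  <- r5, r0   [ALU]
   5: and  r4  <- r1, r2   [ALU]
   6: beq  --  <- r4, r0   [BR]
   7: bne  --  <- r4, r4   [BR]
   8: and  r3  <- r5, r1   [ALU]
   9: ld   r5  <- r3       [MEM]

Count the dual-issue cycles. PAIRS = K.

c0: i0,i1 or/blt  2-wide
c1: i2 mul  no-port MUL/MUL
c2: i3 mul  RAW r0
c3: i4 or  RAW r1
c4: i5 and  RAW r4
c5: i6 beq  no-port BR/BR
c6: i7,i8 bne/and  2-wide
c7: i9 ld  tail

PAIRS = 2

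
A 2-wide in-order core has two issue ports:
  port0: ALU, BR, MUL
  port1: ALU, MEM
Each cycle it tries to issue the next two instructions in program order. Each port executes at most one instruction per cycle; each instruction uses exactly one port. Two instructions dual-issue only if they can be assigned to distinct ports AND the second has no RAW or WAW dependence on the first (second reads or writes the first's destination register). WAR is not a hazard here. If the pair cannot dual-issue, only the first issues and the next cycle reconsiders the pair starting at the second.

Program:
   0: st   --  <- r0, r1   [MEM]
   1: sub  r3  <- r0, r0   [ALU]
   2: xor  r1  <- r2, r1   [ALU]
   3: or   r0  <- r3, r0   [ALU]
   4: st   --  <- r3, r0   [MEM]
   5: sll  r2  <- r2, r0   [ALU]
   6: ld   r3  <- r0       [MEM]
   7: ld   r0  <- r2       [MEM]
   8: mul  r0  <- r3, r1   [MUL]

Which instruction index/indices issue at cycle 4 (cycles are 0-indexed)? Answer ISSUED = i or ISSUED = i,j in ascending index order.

t=0 i0+i1:st/sub ; pair
t=1 i2+i3:xor/or ; pair
t=2 i4+i5:st/sll ; pair
t=3 i6:ld ; no-port MEM/MEM
t=4 i7:ld ; WAW r0
t=5 i8:mul ; tail

ISSUED = 7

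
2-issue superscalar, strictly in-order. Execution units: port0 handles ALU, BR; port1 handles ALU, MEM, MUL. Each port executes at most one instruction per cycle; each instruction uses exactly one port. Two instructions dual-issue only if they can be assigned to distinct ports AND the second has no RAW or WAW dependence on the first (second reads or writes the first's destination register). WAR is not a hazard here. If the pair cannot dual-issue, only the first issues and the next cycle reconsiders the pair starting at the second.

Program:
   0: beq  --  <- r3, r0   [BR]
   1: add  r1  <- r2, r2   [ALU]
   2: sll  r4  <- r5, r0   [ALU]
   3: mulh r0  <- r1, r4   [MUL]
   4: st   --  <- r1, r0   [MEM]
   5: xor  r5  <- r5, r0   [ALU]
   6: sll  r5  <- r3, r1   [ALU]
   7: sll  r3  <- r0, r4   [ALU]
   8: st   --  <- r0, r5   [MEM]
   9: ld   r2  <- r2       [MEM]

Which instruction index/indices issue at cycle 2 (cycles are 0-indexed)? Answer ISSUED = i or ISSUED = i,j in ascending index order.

ISSUED = 3

c0: i0&i1 beq.BR;add.ALU  pair
c1: i2 sll.ALU  RAW r4
c2: i3 mulh.MUL  no-port MUL/MEM
c3: i4&i5 st.MEM;xor.ALU  pair
c4: i6&i7 sll.ALU;sll.ALU  pair
c5: i8 st.MEM  no-port MEM/MEM
c6: i9 ld.MEM  tail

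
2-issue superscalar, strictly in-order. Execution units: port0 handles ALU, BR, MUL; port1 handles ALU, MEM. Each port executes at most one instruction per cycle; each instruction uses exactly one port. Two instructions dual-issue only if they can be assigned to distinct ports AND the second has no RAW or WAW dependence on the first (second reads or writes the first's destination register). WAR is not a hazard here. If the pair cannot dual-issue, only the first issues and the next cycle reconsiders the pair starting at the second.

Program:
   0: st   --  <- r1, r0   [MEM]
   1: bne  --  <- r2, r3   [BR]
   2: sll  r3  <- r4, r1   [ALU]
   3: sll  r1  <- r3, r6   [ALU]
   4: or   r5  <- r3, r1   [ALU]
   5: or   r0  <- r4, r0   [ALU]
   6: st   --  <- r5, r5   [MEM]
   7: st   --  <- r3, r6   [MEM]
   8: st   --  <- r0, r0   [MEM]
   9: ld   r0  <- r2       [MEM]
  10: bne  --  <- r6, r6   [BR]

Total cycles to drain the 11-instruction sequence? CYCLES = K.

CYCLES = 8

[0] i0/i1  st/bne  -- dual
[1] i2  sll  -- RAW r3
[2] i3  sll  -- RAW r1
[3] i4/i5  or/or  -- dual
[4] i6  st  -- no-port MEM/MEM
[5] i7  st  -- no-port MEM/MEM
[6] i8  st  -- no-port MEM/MEM
[7] i9/i10  ld/bne  -- dual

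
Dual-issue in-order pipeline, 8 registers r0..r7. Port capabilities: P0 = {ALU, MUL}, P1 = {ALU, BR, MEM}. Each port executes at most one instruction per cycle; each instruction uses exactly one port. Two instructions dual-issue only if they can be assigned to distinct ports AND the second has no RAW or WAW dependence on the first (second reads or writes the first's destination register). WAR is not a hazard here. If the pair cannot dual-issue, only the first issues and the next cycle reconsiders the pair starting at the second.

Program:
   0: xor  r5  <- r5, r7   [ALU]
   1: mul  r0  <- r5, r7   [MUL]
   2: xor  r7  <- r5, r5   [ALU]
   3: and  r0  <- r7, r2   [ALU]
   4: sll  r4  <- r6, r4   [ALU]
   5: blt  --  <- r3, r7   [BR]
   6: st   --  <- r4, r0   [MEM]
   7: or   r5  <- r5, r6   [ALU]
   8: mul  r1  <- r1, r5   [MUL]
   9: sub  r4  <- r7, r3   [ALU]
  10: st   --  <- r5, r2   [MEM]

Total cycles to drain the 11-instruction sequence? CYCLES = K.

CYCLES = 7

#0 head=0: xor.ALU i0 RAW r5
#1 head=1: mul.MUL+xor.ALU i1&i2 dual
#2 head=3: and.ALU+sll.ALU i3&i4 dual
#3 head=5: blt.BR i5 no-port BR/MEM
#4 head=6: st.MEM+or.ALU i6&i7 dual
#5 head=8: mul.MUL+sub.ALU i8&i9 dual
#6 head=10: st.MEM i10 tail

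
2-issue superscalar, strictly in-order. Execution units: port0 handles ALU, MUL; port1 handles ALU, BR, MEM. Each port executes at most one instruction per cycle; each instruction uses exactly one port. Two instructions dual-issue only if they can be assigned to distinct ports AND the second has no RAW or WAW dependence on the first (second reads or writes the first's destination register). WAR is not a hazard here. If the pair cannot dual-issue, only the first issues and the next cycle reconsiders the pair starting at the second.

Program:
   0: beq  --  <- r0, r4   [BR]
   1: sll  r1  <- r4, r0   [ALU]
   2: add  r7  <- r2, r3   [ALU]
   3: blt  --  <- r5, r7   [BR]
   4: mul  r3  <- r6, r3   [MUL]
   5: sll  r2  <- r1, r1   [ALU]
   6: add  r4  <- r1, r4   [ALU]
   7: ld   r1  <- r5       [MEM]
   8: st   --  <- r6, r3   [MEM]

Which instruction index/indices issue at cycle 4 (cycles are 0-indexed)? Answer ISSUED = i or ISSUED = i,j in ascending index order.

0. beq.BR/sll.ALU @i0/i1  | pair
1. add.ALU @i2  | RAW r7
2. blt.BR/mul.MUL @i3/i4  | pair
3. sll.ALU/add.ALU @i5/i6  | pair
4. ld.MEM @i7  | no-port MEM/MEM
5. st.MEM @i8  | tail

ISSUED = 7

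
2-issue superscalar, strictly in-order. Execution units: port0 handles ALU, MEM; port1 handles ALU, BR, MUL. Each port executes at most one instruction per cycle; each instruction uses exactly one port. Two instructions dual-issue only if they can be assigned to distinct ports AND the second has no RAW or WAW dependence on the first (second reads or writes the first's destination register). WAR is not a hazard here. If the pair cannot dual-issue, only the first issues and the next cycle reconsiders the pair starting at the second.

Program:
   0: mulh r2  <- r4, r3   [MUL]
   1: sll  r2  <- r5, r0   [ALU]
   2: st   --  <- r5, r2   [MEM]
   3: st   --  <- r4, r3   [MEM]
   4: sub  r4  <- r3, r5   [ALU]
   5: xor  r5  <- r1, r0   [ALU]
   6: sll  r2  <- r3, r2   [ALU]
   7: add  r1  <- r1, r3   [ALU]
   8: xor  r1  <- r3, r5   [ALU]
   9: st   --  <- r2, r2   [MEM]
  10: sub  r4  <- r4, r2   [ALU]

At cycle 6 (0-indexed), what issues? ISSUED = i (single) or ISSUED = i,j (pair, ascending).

[0] i0  mulh.MUL  -- WAW r2
[1] i1  sll.ALU  -- RAW r2
[2] i2  st.MEM  -- no-port MEM/MEM
[3] i3&i4  st.MEM+sub.ALU  -- 2-wide
[4] i5&i6  xor.ALU+sll.ALU  -- 2-wide
[5] i7  add.ALU  -- WAW r1
[6] i8&i9  xor.ALU+st.MEM  -- 2-wide
[7] i10  sub.ALU  -- tail

ISSUED = 8,9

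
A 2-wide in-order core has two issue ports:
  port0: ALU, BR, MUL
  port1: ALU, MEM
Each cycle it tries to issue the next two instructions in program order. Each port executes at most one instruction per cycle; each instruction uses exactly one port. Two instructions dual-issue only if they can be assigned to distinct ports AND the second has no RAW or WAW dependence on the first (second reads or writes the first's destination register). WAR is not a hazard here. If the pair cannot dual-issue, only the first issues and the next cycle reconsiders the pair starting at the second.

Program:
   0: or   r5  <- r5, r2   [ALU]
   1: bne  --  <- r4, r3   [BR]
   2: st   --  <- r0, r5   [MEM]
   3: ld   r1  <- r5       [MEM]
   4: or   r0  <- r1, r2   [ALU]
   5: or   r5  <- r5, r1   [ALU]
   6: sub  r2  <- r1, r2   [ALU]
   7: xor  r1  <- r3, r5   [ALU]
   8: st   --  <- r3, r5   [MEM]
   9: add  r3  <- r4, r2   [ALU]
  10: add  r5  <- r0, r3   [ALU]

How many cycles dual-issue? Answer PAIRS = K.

c0: i0,i1 or.ALU+bne.BR  pair
c1: i2 st.MEM  no-port MEM/MEM
c2: i3 ld.MEM  RAW r1
c3: i4,i5 or.ALU+or.ALU  pair
c4: i6,i7 sub.ALU+xor.ALU  pair
c5: i8,i9 st.MEM+add.ALU  pair
c6: i10 add.ALU  tail

PAIRS = 4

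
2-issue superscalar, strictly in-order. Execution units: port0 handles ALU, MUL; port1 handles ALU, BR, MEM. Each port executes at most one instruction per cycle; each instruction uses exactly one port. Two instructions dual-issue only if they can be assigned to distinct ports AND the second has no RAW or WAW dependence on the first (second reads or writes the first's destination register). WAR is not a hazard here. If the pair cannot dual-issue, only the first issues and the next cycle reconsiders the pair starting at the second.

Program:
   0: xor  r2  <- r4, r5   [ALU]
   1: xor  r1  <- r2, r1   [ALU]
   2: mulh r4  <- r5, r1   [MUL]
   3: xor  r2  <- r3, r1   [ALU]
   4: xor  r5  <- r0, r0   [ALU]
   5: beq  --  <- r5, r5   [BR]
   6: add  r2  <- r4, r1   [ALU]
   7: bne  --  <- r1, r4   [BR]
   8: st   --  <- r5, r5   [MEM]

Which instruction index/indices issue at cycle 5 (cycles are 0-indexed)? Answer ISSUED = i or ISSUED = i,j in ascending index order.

c0: i0 xor.ALU  RAW r2
c1: i1 xor.ALU  RAW r1
c2: i2+i3 mulh.MUL+xor.ALU  2-wide
c3: i4 xor.ALU  RAW r5
c4: i5+i6 beq.BR+add.ALU  2-wide
c5: i7 bne.BR  no-port BR/MEM
c6: i8 st.MEM  tail

ISSUED = 7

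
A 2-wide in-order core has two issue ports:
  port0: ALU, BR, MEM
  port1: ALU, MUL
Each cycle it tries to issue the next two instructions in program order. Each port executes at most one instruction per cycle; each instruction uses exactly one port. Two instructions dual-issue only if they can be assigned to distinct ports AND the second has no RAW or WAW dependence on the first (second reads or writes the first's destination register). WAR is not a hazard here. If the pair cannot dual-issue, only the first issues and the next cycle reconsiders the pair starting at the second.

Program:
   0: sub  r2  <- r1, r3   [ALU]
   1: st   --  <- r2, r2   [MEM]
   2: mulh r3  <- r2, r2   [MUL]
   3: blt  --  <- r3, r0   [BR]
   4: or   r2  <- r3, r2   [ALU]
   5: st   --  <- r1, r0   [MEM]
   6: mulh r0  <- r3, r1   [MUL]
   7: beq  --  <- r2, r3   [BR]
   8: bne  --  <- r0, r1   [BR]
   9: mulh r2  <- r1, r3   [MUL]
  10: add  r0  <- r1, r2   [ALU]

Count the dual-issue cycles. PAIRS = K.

#0 head=0: sub.ALU i0 RAW r2
#1 head=1: st.MEM;mulh.MUL i1+i2 pair
#2 head=3: blt.BR;or.ALU i3+i4 pair
#3 head=5: st.MEM;mulh.MUL i5+i6 pair
#4 head=7: beq.BR i7 no-port BR/BR
#5 head=8: bne.BR;mulh.MUL i8+i9 pair
#6 head=10: add.ALU i10 tail

PAIRS = 4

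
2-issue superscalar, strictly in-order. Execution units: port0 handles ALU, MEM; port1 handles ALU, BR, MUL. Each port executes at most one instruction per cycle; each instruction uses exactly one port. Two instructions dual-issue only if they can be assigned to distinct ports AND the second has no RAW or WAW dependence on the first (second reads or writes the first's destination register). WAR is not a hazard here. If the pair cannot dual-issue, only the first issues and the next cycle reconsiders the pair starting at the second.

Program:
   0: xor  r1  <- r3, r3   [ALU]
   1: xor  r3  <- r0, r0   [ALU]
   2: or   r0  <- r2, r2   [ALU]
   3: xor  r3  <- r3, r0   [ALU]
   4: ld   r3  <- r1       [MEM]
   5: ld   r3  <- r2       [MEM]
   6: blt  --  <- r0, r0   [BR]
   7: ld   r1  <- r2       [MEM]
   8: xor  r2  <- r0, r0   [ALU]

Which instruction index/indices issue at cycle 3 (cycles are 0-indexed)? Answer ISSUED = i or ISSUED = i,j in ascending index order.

ISSUED = 4

[0] i0,i1  xor.ALU+xor.ALU  -- 2-wide
[1] i2  or.ALU  -- RAW r0
[2] i3  xor.ALU  -- WAW r3
[3] i4  ld.MEM  -- no-port MEM/MEM
[4] i5,i6  ld.MEM+blt.BR  -- 2-wide
[5] i7,i8  ld.MEM+xor.ALU  -- 2-wide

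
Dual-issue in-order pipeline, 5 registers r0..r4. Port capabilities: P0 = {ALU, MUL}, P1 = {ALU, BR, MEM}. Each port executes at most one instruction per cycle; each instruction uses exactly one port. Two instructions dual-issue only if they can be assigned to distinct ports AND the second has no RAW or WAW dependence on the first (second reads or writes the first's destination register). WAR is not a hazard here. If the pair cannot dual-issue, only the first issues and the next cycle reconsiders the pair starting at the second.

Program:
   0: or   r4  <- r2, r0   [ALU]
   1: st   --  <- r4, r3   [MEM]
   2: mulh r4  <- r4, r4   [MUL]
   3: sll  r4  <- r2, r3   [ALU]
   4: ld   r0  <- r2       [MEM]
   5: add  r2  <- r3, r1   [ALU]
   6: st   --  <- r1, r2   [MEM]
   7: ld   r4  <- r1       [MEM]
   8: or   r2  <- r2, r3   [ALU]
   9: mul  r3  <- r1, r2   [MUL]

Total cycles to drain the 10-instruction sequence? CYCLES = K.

CYCLES = 7

  cy0 -> i0 (or.ALU) RAW r4
  cy1 -> i1+i2 (st.MEM/mulh.MUL) pair
  cy2 -> i3+i4 (sll.ALU/ld.MEM) pair
  cy3 -> i5 (add.ALU) RAW r2
  cy4 -> i6 (st.MEM) no-port MEM/MEM
  cy5 -> i7+i8 (ld.MEM/or.ALU) pair
  cy6 -> i9 (mul.MUL) tail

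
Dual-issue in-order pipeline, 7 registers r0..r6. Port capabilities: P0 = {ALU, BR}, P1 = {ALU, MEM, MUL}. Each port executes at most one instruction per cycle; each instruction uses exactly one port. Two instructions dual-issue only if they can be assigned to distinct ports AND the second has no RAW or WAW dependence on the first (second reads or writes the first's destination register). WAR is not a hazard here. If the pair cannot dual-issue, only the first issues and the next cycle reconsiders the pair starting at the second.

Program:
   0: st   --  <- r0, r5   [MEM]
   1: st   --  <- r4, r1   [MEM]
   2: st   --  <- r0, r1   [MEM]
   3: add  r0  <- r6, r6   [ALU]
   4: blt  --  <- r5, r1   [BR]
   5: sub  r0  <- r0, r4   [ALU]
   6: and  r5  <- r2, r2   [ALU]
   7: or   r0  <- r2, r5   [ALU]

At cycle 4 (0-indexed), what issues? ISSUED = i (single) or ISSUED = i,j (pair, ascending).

ISSUED = 6

c0: i0 st  no-port MEM/MEM
c1: i1 st  no-port MEM/MEM
c2: i2+i3 st+add  2-wide
c3: i4+i5 blt+sub  2-wide
c4: i6 and  RAW r5
c5: i7 or  tail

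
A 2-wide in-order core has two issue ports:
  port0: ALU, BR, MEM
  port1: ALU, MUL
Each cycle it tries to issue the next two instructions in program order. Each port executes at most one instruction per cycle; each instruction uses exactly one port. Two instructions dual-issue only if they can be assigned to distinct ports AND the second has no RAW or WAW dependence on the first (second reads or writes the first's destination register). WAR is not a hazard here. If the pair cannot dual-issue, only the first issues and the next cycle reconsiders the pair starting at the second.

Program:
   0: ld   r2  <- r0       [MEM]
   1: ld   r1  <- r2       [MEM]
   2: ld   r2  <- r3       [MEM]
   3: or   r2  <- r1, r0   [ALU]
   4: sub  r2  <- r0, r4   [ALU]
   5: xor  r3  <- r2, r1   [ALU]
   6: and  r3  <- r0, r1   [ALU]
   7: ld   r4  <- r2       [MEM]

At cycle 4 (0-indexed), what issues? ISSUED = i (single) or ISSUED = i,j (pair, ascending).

  cy0 -> i0 (ld) no-port MEM/MEM
  cy1 -> i1 (ld) no-port MEM/MEM
  cy2 -> i2 (ld) WAW r2
  cy3 -> i3 (or) WAW r2
  cy4 -> i4 (sub) RAW r2
  cy5 -> i5 (xor) WAW r3
  cy6 -> i6+i7 (and ld) dual

ISSUED = 4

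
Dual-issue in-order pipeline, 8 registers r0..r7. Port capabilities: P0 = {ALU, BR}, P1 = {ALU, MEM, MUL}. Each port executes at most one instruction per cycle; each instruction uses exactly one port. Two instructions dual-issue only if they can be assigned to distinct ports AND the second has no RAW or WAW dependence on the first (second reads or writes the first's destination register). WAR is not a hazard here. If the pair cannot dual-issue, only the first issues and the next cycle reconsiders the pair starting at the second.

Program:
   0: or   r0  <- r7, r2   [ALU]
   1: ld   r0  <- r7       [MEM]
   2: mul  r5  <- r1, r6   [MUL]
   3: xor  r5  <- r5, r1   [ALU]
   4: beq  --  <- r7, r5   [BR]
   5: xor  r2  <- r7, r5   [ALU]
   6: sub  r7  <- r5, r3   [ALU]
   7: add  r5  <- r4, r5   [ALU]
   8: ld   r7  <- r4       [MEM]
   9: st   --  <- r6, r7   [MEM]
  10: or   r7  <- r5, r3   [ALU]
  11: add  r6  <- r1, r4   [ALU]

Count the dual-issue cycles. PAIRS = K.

PAIRS = 3

c0: i0 or  WAW r0
c1: i1 ld  no-port MEM/MUL
c2: i2 mul  RAW+WAW r5
c3: i3 xor  RAW r5
c4: i4,i5 beq xor  2-wide
c5: i6,i7 sub add  2-wide
c6: i8 ld  no-port MEM/MEM
c7: i9,i10 st or  2-wide
c8: i11 add  tail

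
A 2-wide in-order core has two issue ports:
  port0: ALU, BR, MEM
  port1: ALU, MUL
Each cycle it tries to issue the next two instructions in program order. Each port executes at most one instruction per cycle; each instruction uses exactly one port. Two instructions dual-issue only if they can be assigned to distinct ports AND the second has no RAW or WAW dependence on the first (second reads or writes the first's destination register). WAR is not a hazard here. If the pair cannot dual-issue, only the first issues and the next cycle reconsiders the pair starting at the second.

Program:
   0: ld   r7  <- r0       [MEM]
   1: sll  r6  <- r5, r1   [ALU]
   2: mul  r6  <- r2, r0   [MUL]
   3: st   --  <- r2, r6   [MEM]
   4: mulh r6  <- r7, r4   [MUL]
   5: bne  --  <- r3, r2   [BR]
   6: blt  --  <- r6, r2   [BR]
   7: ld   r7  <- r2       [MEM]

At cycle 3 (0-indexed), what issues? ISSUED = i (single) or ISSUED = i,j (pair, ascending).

0. ld;sll @i0/i1  | 2-wide
1. mul @i2  | RAW r6
2. st;mulh @i3/i4  | 2-wide
3. bne @i5  | no-port BR/BR
4. blt @i6  | no-port BR/MEM
5. ld @i7  | tail

ISSUED = 5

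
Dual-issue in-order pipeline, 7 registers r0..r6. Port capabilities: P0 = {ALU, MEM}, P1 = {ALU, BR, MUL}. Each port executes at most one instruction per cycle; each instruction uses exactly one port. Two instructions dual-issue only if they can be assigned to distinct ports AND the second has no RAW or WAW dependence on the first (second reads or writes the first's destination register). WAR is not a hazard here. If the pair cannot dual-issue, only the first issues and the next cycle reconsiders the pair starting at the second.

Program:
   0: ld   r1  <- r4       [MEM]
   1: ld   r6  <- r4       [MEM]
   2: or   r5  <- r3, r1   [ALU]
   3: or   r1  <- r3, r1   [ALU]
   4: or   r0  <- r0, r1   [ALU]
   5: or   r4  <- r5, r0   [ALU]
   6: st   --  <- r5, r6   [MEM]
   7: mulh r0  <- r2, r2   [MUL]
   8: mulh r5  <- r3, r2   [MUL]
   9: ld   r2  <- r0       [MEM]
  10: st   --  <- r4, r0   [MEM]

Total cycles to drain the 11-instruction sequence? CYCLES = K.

c0: i0 ld  no-port MEM/MEM
c1: i1&i2 ld or  pair
c2: i3 or  RAW r1
c3: i4 or  RAW r0
c4: i5&i6 or st  pair
c5: i7 mulh  no-port MUL/MUL
c6: i8&i9 mulh ld  pair
c7: i10 st  tail

CYCLES = 8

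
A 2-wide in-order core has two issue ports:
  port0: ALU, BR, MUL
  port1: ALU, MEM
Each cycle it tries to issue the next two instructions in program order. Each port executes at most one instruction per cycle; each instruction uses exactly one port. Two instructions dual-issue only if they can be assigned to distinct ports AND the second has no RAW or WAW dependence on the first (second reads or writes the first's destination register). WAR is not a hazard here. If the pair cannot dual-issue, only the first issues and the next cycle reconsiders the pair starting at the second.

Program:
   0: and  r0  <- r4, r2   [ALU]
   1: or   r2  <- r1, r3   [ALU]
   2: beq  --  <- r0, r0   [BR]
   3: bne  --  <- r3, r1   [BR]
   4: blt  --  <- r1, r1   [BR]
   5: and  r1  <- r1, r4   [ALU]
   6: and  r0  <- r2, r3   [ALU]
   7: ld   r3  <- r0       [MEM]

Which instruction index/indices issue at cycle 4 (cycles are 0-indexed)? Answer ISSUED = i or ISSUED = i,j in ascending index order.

  cy0 -> i0/i1 (and.ALU+or.ALU) pair
  cy1 -> i2 (beq.BR) no-port BR/BR
  cy2 -> i3 (bne.BR) no-port BR/BR
  cy3 -> i4/i5 (blt.BR+and.ALU) pair
  cy4 -> i6 (and.ALU) RAW r0
  cy5 -> i7 (ld.MEM) tail

ISSUED = 6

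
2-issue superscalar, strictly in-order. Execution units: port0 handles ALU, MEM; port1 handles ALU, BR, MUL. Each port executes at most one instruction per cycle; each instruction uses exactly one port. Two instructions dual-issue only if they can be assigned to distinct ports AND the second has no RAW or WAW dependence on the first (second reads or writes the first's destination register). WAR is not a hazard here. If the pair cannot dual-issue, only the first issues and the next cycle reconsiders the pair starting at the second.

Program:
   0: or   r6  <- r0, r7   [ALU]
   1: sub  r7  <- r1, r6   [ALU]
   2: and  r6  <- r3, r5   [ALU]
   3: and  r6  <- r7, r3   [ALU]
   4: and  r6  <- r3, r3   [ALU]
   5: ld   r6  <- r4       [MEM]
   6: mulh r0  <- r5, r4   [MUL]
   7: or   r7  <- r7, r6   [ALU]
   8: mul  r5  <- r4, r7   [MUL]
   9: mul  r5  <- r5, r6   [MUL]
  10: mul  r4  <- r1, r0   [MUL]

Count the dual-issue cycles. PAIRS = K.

c0: i0 or.ALU  RAW r6
c1: i1,i2 sub.ALU and.ALU  dual
c2: i3 and.ALU  WAW r6
c3: i4 and.ALU  WAW r6
c4: i5,i6 ld.MEM mulh.MUL  dual
c5: i7 or.ALU  RAW r7
c6: i8 mul.MUL  no-port MUL/MUL
c7: i9 mul.MUL  no-port MUL/MUL
c8: i10 mul.MUL  tail

PAIRS = 2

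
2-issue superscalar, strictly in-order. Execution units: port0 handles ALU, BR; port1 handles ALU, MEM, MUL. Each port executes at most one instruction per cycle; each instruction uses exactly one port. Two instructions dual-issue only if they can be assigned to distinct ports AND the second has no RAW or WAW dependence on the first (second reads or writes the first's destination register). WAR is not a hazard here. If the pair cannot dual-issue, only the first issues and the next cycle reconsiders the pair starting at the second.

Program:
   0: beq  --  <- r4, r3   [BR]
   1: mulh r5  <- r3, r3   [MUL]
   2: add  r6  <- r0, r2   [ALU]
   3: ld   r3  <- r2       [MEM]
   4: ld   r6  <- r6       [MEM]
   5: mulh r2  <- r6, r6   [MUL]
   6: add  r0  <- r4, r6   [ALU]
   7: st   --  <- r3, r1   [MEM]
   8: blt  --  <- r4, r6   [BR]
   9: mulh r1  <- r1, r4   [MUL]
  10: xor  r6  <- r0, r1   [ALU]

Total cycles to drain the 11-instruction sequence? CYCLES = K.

[0] i0/i1  beq.BR+mulh.MUL  -- pair
[1] i2/i3  add.ALU+ld.MEM  -- pair
[2] i4  ld.MEM  -- no-port MEM/MUL
[3] i5/i6  mulh.MUL+add.ALU  -- pair
[4] i7/i8  st.MEM+blt.BR  -- pair
[5] i9  mulh.MUL  -- RAW r1
[6] i10  xor.ALU  -- tail

CYCLES = 7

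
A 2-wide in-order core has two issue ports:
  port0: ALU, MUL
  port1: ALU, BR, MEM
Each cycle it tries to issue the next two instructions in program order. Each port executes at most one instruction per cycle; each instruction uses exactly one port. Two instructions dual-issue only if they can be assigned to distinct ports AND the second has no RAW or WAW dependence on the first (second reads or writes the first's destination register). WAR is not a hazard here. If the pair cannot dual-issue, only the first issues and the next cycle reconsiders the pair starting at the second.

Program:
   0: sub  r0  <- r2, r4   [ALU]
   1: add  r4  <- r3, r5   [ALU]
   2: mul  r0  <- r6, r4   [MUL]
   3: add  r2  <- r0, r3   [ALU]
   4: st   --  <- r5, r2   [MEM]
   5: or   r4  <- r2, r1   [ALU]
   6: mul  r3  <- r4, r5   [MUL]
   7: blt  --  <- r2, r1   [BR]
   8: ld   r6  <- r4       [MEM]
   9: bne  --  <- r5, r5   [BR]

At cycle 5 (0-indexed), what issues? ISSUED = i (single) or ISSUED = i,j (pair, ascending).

t=0 i0+i1:sub add ; pair
t=1 i2:mul ; RAW r0
t=2 i3:add ; RAW r2
t=3 i4+i5:st or ; pair
t=4 i6+i7:mul blt ; pair
t=5 i8:ld ; no-port MEM/BR
t=6 i9:bne ; tail

ISSUED = 8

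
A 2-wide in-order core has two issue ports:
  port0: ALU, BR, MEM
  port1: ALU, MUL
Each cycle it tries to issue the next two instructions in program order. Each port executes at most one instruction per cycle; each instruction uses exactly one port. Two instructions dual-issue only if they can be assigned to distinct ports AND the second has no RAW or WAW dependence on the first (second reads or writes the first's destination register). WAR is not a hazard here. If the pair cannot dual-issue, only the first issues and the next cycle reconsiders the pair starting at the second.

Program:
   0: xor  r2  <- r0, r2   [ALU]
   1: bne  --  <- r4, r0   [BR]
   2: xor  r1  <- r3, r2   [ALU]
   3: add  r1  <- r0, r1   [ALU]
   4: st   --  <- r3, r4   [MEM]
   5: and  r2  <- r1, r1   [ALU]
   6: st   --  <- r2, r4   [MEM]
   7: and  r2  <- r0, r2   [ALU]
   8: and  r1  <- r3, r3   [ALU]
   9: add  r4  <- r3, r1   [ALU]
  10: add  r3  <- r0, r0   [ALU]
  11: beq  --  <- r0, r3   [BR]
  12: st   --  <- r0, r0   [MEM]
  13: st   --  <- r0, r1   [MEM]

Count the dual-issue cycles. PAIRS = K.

PAIRS = 4

0. xor;bne @i0,i1  | dual
1. xor @i2  | RAW+WAW r1
2. add;st @i3,i4  | dual
3. and @i5  | RAW r2
4. st;and @i6,i7  | dual
5. and @i8  | RAW r1
6. add;add @i9,i10  | dual
7. beq @i11  | no-port BR/MEM
8. st @i12  | no-port MEM/MEM
9. st @i13  | tail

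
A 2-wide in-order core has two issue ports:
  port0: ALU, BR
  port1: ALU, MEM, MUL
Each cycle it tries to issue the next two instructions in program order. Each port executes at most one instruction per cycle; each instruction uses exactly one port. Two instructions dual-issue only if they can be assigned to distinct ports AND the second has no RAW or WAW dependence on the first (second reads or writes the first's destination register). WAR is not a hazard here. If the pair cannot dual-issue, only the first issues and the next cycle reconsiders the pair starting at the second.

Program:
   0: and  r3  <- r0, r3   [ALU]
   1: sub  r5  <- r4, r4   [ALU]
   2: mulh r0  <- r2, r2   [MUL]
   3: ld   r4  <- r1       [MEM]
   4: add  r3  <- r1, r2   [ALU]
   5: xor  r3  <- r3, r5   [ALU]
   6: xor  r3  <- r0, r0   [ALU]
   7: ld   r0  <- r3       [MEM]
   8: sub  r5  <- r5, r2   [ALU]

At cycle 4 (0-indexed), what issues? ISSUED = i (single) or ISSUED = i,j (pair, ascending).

ISSUED = 6

  cy0 -> i0,i1 (and+sub) pair
  cy1 -> i2 (mulh) no-port MUL/MEM
  cy2 -> i3,i4 (ld+add) pair
  cy3 -> i5 (xor) WAW r3
  cy4 -> i6 (xor) RAW r3
  cy5 -> i7,i8 (ld+sub) pair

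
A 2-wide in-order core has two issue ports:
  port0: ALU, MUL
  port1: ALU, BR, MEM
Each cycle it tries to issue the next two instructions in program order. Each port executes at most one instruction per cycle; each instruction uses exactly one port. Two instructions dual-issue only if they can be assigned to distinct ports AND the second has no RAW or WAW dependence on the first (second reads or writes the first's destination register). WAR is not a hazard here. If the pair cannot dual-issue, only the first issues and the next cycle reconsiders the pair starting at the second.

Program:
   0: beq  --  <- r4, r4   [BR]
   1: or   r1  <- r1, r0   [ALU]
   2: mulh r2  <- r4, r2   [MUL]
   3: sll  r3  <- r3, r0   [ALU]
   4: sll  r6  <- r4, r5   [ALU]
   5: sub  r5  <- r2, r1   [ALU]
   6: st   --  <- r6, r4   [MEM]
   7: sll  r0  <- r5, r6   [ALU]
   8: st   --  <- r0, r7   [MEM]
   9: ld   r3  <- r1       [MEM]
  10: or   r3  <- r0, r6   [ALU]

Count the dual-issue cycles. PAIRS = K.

PAIRS = 4

[0] i0/i1  beq+or  -- dual
[1] i2/i3  mulh+sll  -- dual
[2] i4/i5  sll+sub  -- dual
[3] i6/i7  st+sll  -- dual
[4] i8  st  -- no-port MEM/MEM
[5] i9  ld  -- WAW r3
[6] i10  or  -- tail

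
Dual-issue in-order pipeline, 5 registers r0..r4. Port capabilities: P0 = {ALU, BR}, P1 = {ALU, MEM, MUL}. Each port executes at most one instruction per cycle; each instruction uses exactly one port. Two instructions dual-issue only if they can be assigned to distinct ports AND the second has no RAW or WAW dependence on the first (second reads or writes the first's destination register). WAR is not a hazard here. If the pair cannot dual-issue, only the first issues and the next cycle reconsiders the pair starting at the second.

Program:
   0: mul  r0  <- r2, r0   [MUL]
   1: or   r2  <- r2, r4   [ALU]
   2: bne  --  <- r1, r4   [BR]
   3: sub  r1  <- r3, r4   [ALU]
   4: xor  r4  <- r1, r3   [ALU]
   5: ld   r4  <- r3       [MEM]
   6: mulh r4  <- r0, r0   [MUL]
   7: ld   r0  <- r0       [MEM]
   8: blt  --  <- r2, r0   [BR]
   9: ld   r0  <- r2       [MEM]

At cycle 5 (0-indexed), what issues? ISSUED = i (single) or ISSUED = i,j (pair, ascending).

[0] i0&i1  mul/or  -- pair
[1] i2&i3  bne/sub  -- pair
[2] i4  xor  -- WAW r4
[3] i5  ld  -- no-port MEM/MUL
[4] i6  mulh  -- no-port MUL/MEM
[5] i7  ld  -- RAW r0
[6] i8&i9  blt/ld  -- pair

ISSUED = 7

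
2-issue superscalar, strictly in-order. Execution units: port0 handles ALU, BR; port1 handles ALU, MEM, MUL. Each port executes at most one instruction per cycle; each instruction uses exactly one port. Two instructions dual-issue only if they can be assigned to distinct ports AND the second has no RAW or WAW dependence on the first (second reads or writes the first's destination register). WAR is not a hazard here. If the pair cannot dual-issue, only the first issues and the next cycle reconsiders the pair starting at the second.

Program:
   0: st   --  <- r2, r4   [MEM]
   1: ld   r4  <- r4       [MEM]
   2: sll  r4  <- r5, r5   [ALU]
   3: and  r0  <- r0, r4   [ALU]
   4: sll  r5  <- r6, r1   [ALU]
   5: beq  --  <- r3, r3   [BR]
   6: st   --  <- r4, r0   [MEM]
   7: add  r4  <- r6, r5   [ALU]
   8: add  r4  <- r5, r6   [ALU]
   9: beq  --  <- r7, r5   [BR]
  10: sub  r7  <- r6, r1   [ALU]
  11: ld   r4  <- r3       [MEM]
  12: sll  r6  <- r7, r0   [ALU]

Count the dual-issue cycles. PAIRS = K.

0. st @i0  | no-port MEM/MEM
1. ld @i1  | WAW r4
2. sll @i2  | RAW r4
3. and+sll @i3,i4  | dual
4. beq+st @i5,i6  | dual
5. add @i7  | WAW r4
6. add+beq @i8,i9  | dual
7. sub+ld @i10,i11  | dual
8. sll @i12  | tail

PAIRS = 4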